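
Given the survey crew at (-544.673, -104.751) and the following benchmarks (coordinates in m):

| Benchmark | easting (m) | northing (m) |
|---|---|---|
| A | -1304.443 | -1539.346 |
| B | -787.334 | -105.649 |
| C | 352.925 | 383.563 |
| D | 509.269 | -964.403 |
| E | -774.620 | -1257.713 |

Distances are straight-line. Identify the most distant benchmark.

Distances from (-544.673, -104.751):
A: 1623.365 m
B: 242.663 m
C: 1021.828 m
D: 1360.072 m
E: 1175.669 m
Maximum: A at 1623.365 m.

A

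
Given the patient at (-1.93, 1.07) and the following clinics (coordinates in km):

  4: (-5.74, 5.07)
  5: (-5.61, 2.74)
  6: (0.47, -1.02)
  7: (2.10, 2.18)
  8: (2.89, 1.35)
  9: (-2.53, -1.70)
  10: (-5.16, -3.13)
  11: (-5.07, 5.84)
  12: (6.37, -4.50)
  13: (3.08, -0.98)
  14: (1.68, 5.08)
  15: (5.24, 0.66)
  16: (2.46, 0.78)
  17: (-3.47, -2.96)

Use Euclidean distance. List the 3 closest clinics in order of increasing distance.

9, 6, 5

Distances from (-1.93, 1.07):
4: √((-3.81)² + (4.00)²) = √(14.5161 + 16.0000) = 5.52 km
5: √((-3.68)² + (1.67)²) = √(13.5424 + 2.7889) = 4.04 km
6: √((2.40)² + (-2.09)²) = √(5.7600 + 4.3681) = 3.18 km
7: √((4.03)² + (1.11)²) = √(16.2409 + 1.2321) = 4.18 km
8: √((4.82)² + (0.28)²) = √(23.2324 + 0.0784) = 4.83 km
9: √((-0.60)² + (-2.77)²) = √(0.3600 + 7.6729) = 2.83 km
10: √((-3.23)² + (-4.20)²) = √(10.4329 + 17.6400) = 5.30 km
11: √((-3.14)² + (4.77)²) = √(9.8596 + 22.7529) = 5.71 km
12: √((8.30)² + (-5.57)²) = √(68.8900 + 31.0249) = 10.00 km
13: √((5.01)² + (-2.05)²) = √(25.1001 + 4.2025) = 5.41 km
14: √((3.61)² + (4.01)²) = √(13.0321 + 16.0801) = 5.40 km
15: √((7.17)² + (-0.41)²) = √(51.4089 + 0.1681) = 7.18 km
16: √((4.39)² + (-0.29)²) = √(19.2721 + 0.0841) = 4.40 km
17: √((-1.54)² + (-4.03)²) = √(2.3716 + 16.2409) = 4.31 km
Sorted: 9 (2.83 km) < 6 (3.18 km) < 5 (4.04 km) < 7 (4.18 km) < 17 (4.31 km) < …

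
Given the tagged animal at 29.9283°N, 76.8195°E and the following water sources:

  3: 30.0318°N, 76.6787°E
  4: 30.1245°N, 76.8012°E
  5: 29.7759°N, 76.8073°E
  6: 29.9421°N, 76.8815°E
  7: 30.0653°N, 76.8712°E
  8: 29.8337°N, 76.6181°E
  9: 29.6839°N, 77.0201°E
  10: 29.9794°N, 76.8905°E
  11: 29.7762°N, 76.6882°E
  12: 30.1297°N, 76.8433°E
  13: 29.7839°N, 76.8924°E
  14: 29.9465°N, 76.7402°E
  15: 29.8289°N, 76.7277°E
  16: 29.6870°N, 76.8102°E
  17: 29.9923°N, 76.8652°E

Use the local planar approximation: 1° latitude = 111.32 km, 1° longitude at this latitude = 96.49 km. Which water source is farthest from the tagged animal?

Distances from 29.9283°N, 76.8195°E:
3: 17.8135 km
4: 21.9122 km
5: 17.0060 km
6: 6.1765 km
7: 16.0460 km
8: 22.1030 km
9: 33.3894 km
10: 8.9046 km
11: 21.1469 km
12: 22.5372 km
13: 17.5463 km
14: 7.9153 km
15: 14.1739 km
16: 26.8765 km
17: 8.3787 km
Maximum: 9 at 33.3894 km.

9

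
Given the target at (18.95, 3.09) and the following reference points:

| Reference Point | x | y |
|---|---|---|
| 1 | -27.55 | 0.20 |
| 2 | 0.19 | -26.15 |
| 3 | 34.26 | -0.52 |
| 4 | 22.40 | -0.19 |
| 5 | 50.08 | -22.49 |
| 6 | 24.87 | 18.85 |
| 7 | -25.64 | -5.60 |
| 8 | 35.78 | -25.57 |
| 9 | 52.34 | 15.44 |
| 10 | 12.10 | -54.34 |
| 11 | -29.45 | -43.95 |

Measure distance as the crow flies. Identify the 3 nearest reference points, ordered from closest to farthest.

4, 3, 6

Distances from (18.95, 3.09):
1: √((-46.50)² + (-2.89)²) = √(2162.2500 + 8.3521) = 46.59
2: √((-18.76)² + (-29.24)²) = √(351.9376 + 854.9776) = 34.74
3: √((15.31)² + (-3.61)²) = √(234.3961 + 13.0321) = 15.73
4: √((3.45)² + (-3.28)²) = √(11.9025 + 10.7584) = 4.76
5: √((31.13)² + (-25.58)²) = √(969.0769 + 654.3364) = 40.29
6: √((5.92)² + (15.76)²) = √(35.0464 + 248.3776) = 16.84
7: √((-44.59)² + (-8.69)²) = √(1988.2681 + 75.5161) = 45.43
8: √((16.83)² + (-28.66)²) = √(283.2489 + 821.3956) = 33.24
9: √((33.39)² + (12.35)²) = √(1114.8921 + 152.5225) = 35.60
10: √((-6.85)² + (-57.43)²) = √(46.9225 + 3298.2049) = 57.84
11: √((-48.40)² + (-47.04)²) = √(2342.5600 + 2212.7616) = 67.49
Sorted: 4 (4.76) < 3 (15.73) < 6 (16.84) < 8 (33.24) < 2 (34.74) < …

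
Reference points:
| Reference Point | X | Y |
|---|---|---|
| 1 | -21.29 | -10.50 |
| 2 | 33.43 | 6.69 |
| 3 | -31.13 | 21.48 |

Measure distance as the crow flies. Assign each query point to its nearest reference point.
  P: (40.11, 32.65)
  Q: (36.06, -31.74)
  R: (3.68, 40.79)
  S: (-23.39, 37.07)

P→2; Q→2; R→3; S→3

P at (40.11, 32.65):
  1: 75.05
  2: 26.81
  3: 72.11
  → nearest: 2 (26.81)
Q at (36.06, -31.74):
  1: 61.16
  2: 38.52
  3: 85.71
  → nearest: 2 (38.52)
R at (3.68, 40.79):
  1: 57.05
  2: 45.25
  3: 39.81
  → nearest: 3 (39.81)
S at (-23.39, 37.07):
  1: 47.62
  2: 64.43
  3: 17.41
  → nearest: 3 (17.41)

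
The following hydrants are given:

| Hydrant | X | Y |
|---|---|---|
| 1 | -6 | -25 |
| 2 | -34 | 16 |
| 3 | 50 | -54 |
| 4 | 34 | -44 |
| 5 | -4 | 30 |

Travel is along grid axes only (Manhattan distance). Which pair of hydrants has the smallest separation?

3 and 4

Pairwise distances:
1–2: 69
1–3: 85
1–4: 59
1–5: 57
2–3: 154
2–4: 128
2–5: 44
3–4: 26
3–5: 138
4–5: 112
Closest pair: 3–4 at 26.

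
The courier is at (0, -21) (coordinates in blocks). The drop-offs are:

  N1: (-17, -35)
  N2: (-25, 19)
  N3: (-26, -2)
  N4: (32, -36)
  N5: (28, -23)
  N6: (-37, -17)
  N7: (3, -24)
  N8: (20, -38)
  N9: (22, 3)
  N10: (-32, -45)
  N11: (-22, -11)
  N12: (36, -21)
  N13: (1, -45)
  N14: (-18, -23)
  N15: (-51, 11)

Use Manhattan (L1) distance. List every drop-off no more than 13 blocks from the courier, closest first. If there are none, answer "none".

N7

Distances from (0, -21):
N1: 31 blocks
N2: 65 blocks
N3: 45 blocks
N4: 47 blocks
N5: 30 blocks
N6: 41 blocks
N7: 6 blocks
N8: 37 blocks
N9: 46 blocks
N10: 56 blocks
N11: 32 blocks
N12: 36 blocks
N13: 25 blocks
N14: 20 blocks
N15: 83 blocks
Threshold 13 blocks: N7 (6 blocks) is within range.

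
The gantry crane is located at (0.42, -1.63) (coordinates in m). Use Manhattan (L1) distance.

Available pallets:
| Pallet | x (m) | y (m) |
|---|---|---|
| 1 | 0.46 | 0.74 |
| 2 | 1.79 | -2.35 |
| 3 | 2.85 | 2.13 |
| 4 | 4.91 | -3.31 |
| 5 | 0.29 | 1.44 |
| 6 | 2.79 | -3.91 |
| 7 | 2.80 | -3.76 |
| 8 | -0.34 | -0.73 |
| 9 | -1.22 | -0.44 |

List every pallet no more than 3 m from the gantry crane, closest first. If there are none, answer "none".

8, 2, 1, 9

Distances from (0.42, -1.63):
1: 2.41 m
2: 2.09 m
3: 6.19 m
4: 6.17 m
5: 3.20 m
6: 4.65 m
7: 4.51 m
8: 1.66 m
9: 2.83 m
Threshold 3 m: 8 (1.66 m), 2 (2.09 m), 1 (2.41 m), 9 (2.83 m) are within range.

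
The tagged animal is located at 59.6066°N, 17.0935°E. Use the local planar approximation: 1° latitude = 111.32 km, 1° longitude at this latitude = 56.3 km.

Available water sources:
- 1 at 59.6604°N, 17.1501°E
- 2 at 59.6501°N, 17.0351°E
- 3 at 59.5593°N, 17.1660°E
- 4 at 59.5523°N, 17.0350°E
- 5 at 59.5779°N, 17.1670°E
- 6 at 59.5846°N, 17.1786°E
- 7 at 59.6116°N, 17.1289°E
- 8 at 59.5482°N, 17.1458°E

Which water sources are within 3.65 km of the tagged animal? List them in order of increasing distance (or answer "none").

Distances from 59.6066°N, 17.0935°E:
1: √((0.0538·111.32)² + (0.0566·56.3)²) = √(35.868313 + 10.154292) = 6.7840 km
2: √((0.0435·111.32)² + (-0.0584·56.3)²) = √(23.449031 + 10.810418) = 5.8532 km
3: √((-0.0473·111.32)² + (0.0725·56.3)²) = √(27.724816 + 16.660683) = 6.6622 km
4: √((-0.0543·111.32)² + (-0.0585·56.3)²) = √(36.538108 + 10.847472) = 6.8837 km
5: √((-0.0287·111.32)² + (0.0735·56.3)²) = √(10.207284 + 17.123458) = 5.2279 km
6: √((-0.0220·111.32)² + (0.0851·56.3)²) = √(5.997797 + 22.954927) = 5.3808 km
7: √((0.0050·111.32)² + (0.0354·56.3)²) = √(0.309804 + 3.972129) = 2.0693 km
8: √((-0.0584·111.32)² + (0.0523·56.3)²) = √(42.264145 + 8.670021) = 7.1368 km
Threshold 3.65 km: 7 (2.0693 km) is within range.

7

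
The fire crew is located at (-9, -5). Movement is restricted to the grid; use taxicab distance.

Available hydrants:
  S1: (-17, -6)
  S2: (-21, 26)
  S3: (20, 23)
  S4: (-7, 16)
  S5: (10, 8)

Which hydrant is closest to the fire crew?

S1

Distances from (-9, -5):
S1: |-8| + |-1| = 8 + 1 = 9
S2: |-12| + |31| = 12 + 31 = 43
S3: |29| + |28| = 29 + 28 = 57
S4: |2| + |21| = 2 + 21 = 23
S5: |19| + |13| = 19 + 13 = 32
Minimum: S1 at 9.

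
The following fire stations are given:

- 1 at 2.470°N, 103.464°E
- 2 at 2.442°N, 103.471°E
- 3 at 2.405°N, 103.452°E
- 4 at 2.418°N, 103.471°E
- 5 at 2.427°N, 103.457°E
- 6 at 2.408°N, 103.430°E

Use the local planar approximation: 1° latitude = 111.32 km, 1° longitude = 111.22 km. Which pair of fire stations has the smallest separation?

Pairwise distances:
1–2: 3.213 km
1–3: 7.358 km
1–4: 5.841 km
1–5: 4.850 km
1–6: 7.870 km
2–3: 4.629 km
2–4: 2.672 km
2–5: 2.283 km
2–6: 5.926 km
3–4: 2.561 km
3–5: 2.511 km
3–6: 2.470 km
4–5: 1.852 km
4–6: 4.694 km
5–6: 3.673 km
Closest pair: 4–5 at 1.852 km.

4 and 5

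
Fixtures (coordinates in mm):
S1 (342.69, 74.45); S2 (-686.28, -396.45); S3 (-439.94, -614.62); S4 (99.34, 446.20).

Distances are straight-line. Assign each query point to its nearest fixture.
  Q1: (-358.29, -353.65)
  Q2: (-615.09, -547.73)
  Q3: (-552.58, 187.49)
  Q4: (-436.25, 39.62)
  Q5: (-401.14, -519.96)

Q1→S3; Q2→S2; Q3→S2; Q4→S2; Q5→S3

Q1 at (-358.29, -353.65):
  S1: √((700.98)² + (428.10)²) = √(491372.9604 + 183269.6100) = 821.37 mm
  S2: √((-327.99)² + (-42.80)²) = √(107577.4401 + 1831.8400) = 330.77 mm
  S3: √((-81.65)² + (-260.97)²) = √(6666.7225 + 68105.3409) = 273.44 mm
  S4: √((457.63)² + (799.85)²) = √(209425.2169 + 639760.0225) = 921.51 mm
  → nearest: S3 (273.44 mm)
Q2 at (-615.09, -547.73):
  S1: √((957.78)² + (622.18)²) = √(917342.5284 + 387107.9524) = 1142.13 mm
  S2: √((-71.19)² + (151.28)²) = √(5068.0161 + 22885.6384) = 167.19 mm
  S3: √((175.15)² + (-66.89)²) = √(30677.5225 + 4474.2721) = 187.49 mm
  S4: √((714.43)² + (993.93)²) = √(510410.2249 + 987896.8449) = 1224.05 mm
  → nearest: S2 (167.19 mm)
Q3 at (-552.58, 187.49):
  S1: √((895.27)² + (-113.04)²) = √(801508.3729 + 12778.0416) = 902.38 mm
  S2: √((-133.70)² + (-583.94)²) = √(17875.6900 + 340985.9236) = 599.05 mm
  S3: √((112.64)² + (-802.11)²) = √(12687.7696 + 643380.4521) = 809.98 mm
  S4: √((651.92)² + (258.71)²) = √(424999.6864 + 66930.8641) = 701.38 mm
  → nearest: S2 (599.05 mm)
Q4 at (-436.25, 39.62):
  S1: √((778.94)² + (34.83)²) = √(606747.5236 + 1213.1289) = 779.72 mm
  S2: √((-250.03)² + (-436.07)²) = √(62515.0009 + 190157.0449) = 502.66 mm
  S3: √((-3.69)² + (-654.24)²) = √(13.6161 + 428029.9776) = 654.25 mm
  S4: √((535.59)² + (406.58)²) = √(286856.6481 + 165307.2964) = 672.43 mm
  → nearest: S2 (502.66 mm)
Q5 at (-401.14, -519.96):
  S1: √((743.83)² + (594.41)²) = √(553283.0689 + 353323.2481) = 952.16 mm
  S2: √((-285.14)² + (123.51)²) = √(81304.8196 + 15254.7201) = 310.74 mm
  S3: √((-38.80)² + (-94.66)²) = √(1505.4400 + 8960.5156) = 102.30 mm
  S4: √((500.48)² + (966.16)²) = √(250480.2304 + 933465.1456) = 1088.09 mm
  → nearest: S3 (102.30 mm)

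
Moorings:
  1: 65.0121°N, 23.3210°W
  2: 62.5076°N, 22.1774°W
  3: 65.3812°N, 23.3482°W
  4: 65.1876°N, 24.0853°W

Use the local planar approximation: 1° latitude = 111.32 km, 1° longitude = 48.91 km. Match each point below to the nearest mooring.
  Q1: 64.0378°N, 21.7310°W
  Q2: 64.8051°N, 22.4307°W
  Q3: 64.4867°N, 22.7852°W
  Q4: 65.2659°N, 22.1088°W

Q1 at 64.0378°N, 21.7310°W:
  1: √((0.9743·111.32)² + (-1.5900·48.91)²) = √(11763.371167 + 6047.690736) = 133.4581 km
  2: √((-1.5302·111.32)² + (-0.4464·48.91)²) = √(29016.350631 + 476.698404) = 171.7354 km
  3: √((1.3434·111.32)² + (-1.6172·48.91)²) = √(22364.391348 + 6256.375274) = 169.1767 km
  4: √((1.1498·111.32)² + (-2.3543·48.91)²) = √(16382.908434 + 13259.249135) = 172.1690 km
  → nearest: 1 (133.4581 km)
Q2 at 64.8051°N, 22.4307°W:
  1: √((0.2070·111.32)² + (-0.8903·48.91)²) = √(530.990910 + 1896.129838) = 49.2658 km
  2: √((-2.2975·111.32)² + (0.2533·48.91)²) = √(65412.001109 + 153.484918) = 256.0576 km
  3: √((0.5761·111.32)² + (-0.9175·48.91)²) = √(4112.843136 + 2013.758894) = 78.2726 km
  4: √((0.3825·111.32)² + (-1.6546·48.91)²) = √(1813.047884 + 6549.096136) = 91.4448 km
  → nearest: 1 (49.2658 km)
Q3 at 64.4867°N, 22.7852°W:
  1: √((0.5254·111.32)² + (-0.5358·48.91)²) = √(3420.790932 + 686.753283) = 64.0901 km
  2: √((-1.9791·111.32)² + (0.6078·48.91)²) = √(48537.999507 + 883.724137) = 222.3100 km
  3: √((0.8945·111.32)² + (-0.5630·48.91)²) = √(9915.327997 + 758.249470) = 103.3130 km
  4: √((0.7009·111.32)² + (-1.3001·48.91)²) = √(6087.773913 + 4043.419882) = 100.6538 km
  → nearest: 1 (64.0901 km)
Q4 at 65.2659°N, 22.1088°W:
  1: √((-0.2538·111.32)² + (-1.2122·48.91)²) = √(798.232913 + 3515.150185) = 65.6764 km
  2: √((-2.7583·111.32)² + (-0.0686·48.91)²) = √(94282.131895 + 11.257542) = 307.0723 km
  3: √((0.1153·111.32)² + (-1.2394·48.91)²) = √(164.742256 + 3674.669708) = 61.9630 km
  4: √((-0.0783·111.32)² + (-1.9765·48.91)²) = √(75.974862 + 9345.207804) = 97.0628 km
  → nearest: 3 (61.9630 km)

Q1→1; Q2→1; Q3→1; Q4→3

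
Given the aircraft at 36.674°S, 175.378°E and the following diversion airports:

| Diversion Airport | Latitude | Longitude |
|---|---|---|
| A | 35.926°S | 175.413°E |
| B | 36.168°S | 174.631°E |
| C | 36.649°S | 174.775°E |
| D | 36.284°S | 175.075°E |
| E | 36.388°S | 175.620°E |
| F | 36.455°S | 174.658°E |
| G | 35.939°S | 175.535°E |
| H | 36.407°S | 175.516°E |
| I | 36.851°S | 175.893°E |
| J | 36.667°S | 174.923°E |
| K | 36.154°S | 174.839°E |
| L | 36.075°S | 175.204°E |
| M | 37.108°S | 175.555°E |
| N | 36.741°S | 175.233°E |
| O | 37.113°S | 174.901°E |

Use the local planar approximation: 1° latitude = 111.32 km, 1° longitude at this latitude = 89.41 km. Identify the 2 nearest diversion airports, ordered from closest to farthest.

Distances from 36.674°S, 175.378°E:
A: √((0.748·111.32)² + (0.035·89.41)²) = √(6933.45324 + 9.79283) = 83.326 km
B: √((0.506·111.32)² + (-0.747·89.41)²) = √(3172.83457 + 4460.80659) = 87.371 km
C: √((0.025·111.32)² + (-0.603·89.41)²) = √(7.74509 + 2906.74420) = 53.986 km
D: √((0.390·111.32)² + (-0.303·89.41)²) = √(1884.84486 + 733.93474) = 51.174 km
E: √((0.286·111.32)² + (0.242·89.41)²) = √(1013.62768 + 468.16929) = 38.494 km
F: √((0.219·111.32)² + (-0.720·89.41)²) = √(594.33954 + 4144.16638) = 68.837 km
G: √((0.735·111.32)² + (0.157·89.41)²) = √(6694.54513 + 197.04776) = 83.016 km
H: √((0.267·111.32)² + (0.138·89.41)²) = √(883.42344 + 152.24056) = 32.182 km
I: √((-0.177·111.32)² + (0.515·89.41)²) = √(388.23343 + 2120.24793) = 50.085 km
J: √((0.007·111.32)² + (-0.455·89.41)²) = √(0.60721 + 1654.98851) = 40.689 km
K: √((0.520·111.32)² + (-0.539·89.41)²) = √(3350.83530 + 2322.46790) = 75.321 km
L: √((0.599·111.32)² + (-0.174·89.41)²) = √(4446.31309 + 242.03083) = 68.471 km
M: √((-0.434·111.32)² + (0.177·89.41)²) = √(2334.13437 + 250.44867) = 50.839 km
N: √((-0.067·111.32)² + (-0.145·89.41)²) = √(55.62833 + 168.07696) = 14.957 km
O: √((-0.439·111.32)² + (-0.477·89.41)²) = √(2388.22608 + 1818.90052) = 64.862 km
Sorted: N (14.957 km) < H (32.182 km) < E (38.494 km) < J (40.689 km) < …

N, H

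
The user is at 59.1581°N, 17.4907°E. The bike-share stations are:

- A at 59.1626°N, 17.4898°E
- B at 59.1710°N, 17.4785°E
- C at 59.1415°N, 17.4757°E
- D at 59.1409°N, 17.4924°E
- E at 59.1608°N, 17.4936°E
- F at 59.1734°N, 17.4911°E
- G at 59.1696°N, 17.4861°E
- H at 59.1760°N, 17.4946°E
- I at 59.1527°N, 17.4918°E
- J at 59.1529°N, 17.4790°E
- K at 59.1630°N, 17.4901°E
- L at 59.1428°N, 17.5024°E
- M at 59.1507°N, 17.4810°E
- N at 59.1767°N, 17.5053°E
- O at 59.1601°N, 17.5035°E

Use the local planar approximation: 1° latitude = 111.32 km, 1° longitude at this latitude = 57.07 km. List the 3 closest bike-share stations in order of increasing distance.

E, A, K

Distances from 59.1581°N, 17.4907°E:
A: 0.5036 km
B: 1.5959 km
C: 2.0366 km
D: 1.9172 km
E: 0.3431 km
F: 1.7033 km
G: 1.3068 km
H: 2.0050 km
I: 0.6044 km
J: 0.8837 km
K: 0.5465 km
L: 1.8294 km
M: 0.9925 km
N: 2.2319 km
O: 0.7637 km
Sorted: E (0.3431 km) < A (0.5036 km) < K (0.5465 km) < I (0.6044 km) < O (0.7637 km) < …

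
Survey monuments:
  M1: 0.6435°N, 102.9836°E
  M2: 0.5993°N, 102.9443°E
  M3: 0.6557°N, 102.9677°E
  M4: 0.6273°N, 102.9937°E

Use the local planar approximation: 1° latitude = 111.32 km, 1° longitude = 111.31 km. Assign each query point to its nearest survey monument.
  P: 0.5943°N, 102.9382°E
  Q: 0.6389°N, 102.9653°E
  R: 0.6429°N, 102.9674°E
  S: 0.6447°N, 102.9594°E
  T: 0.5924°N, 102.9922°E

P at 0.5943°N, 102.9382°E:
  M1: 7.4521 km
  M2: 0.8780 km
  M3: 7.5829 km
  M4: 7.1874 km
  → nearest: M2 (0.8780 km)
Q at 0.6389°N, 102.9653°E:
  M1: 2.1004 km
  M2: 4.9897 km
  M3: 1.8892 km
  M4: 3.4148 km
  → nearest: M3 (1.8892 km)
R at 0.6429°N, 102.9674°E:
  M1: 1.8045 km
  M2: 5.4926 km
  M3: 1.4253 km
  M4: 3.4038 km
  → nearest: M3 (1.4253 km)
S at 0.6447°N, 102.9594°E:
  M1: 2.6970 km
  M2: 5.3261 km
  M3: 1.5339 km
  M4: 4.2812 km
  → nearest: M3 (1.5339 km)
T at 0.5924°N, 102.9922°E:
  M1: 5.7684 km
  M2: 5.3868 km
  M3: 7.5559 km
  M4: 3.8887 km
  → nearest: M4 (3.8887 km)

P→M2; Q→M3; R→M3; S→M3; T→M4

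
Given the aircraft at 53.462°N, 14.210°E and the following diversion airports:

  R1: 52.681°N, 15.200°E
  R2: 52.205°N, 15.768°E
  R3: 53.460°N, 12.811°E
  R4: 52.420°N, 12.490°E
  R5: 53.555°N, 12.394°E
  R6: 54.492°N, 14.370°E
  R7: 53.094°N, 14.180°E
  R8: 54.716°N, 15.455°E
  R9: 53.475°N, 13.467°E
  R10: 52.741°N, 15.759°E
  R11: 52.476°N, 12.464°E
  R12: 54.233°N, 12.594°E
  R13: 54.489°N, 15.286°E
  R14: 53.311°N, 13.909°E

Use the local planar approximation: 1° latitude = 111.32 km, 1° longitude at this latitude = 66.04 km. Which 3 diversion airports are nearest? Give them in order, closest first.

Distances from 53.462°N, 14.210°E:
R1: √((-0.781·111.32)² + (0.990·66.04)²) = √(7558.72357 + 4274.49210) = 108.781 km
R2: √((-1.257·111.32)² + (1.558·66.04)²) = √(19580.19221 + 10586.41795) = 173.685 km
R3: √((-0.002·111.32)² + (-1.399·66.04)²) = √(0.04957 + 8535.90471) = 92.390 km
R4: √((-1.042·111.32)² + (-1.720·66.04)²) = √(13454.94210 + 12902.41549) = 162.349 km
R5: √((0.093·111.32)² + (-1.816·66.04)²) = √(107.17964 + 14382.87869) = 120.375 km
R6: √((1.030·111.32)² + (0.160·66.04)²) = √(13146.82387 + 111.64881) = 115.145 km
R7: √((-0.368·111.32)² + (-0.030·66.04)²) = √(1678.19349 + 3.92515) = 41.014 km
R8: √((1.254·111.32)² + (1.245·66.04)²) = √(19486.84220 + 6760.09551) = 162.009 km
R9: √((0.013·111.32)² + (-0.743·66.04)²) = √(2.09427 + 2407.64115) = 49.089 km
R10: √((-0.721·111.32)² + (1.549·66.04)²) = √(6441.94370 + 10464.46343) = 130.025 km
R11: √((-0.986·111.32)² + (-1.746·66.04)²) = √(12047.59127 + 13295.43674) = 159.195 km
R12: √((0.771·111.32)² + (-1.616·66.04)²) = √(7366.39752 + 11389.29500) = 136.951 km
R13: √((1.027·111.32)² + (1.076·66.04)²) = √(13070.35196 + 5049.38717) = 134.610 km
R14: √((-0.151·111.32)² + (-0.301·66.04)²) = √(282.55324 + 395.13647) = 26.032 km
Sorted: R14 (26.032 km) < R7 (41.014 km) < R9 (49.089 km) < R3 (92.390 km) < R1 (108.781 km) < …

R14, R7, R9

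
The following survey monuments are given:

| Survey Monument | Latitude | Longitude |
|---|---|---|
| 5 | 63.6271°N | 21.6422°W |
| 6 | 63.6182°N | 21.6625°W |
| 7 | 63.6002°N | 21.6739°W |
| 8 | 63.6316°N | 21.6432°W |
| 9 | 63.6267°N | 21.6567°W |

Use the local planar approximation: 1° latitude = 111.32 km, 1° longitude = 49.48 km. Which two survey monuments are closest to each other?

5 and 8

Pairwise distances:
5–6: √((-0.0089·111.32)² + (-0.0203·49.48)²) = √(0.981582 + 1.008908) = 1.4108 km
5–7: √((-0.0269·111.32)² + (-0.0317·49.48)²) = √(8.967078 + 2.460242) = 3.3804 km
5–8: √((0.0045·111.32)² + (-0.0010·49.48)²) = √(0.250941 + 0.002448) = 0.5034 km
5–9: √((-0.0004·111.32)² + (-0.0145·49.48)²) = √(0.001983 + 0.514749) = 0.7188 km
6–7: √((-0.0180·111.32)² + (-0.0114·49.48)²) = √(4.015054 + 0.318177) = 2.0816 km
6–8: √((0.0134·111.32)² + (0.0193·49.48)²) = √(2.225133 + 0.911956) = 1.7712 km
6–9: √((0.0085·111.32)² + (0.0058·49.48)²) = √(0.895332 + 0.082360) = 0.9888 km
7–8: √((0.0314·111.32)² + (0.0307·49.48)²) = √(12.218157 + 2.307470) = 3.8113 km
7–9: √((0.0265·111.32)² + (0.0172·49.48)²) = √(8.702382 + 0.724296) = 3.0703 km
8–9: √((-0.0049·111.32)² + (-0.0135·49.48)²) = √(0.297535 + 0.446197) = 0.8624 km
Closest pair: 5–8 at 0.5034 km.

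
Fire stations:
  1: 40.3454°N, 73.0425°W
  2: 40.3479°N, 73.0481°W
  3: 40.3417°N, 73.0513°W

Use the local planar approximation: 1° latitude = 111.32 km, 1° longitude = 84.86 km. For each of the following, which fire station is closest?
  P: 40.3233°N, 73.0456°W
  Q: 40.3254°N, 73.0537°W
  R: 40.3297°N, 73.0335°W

P→3; Q→3; R→1

P at 40.3233°N, 73.0456°W:
  1: 2.4742 km
  2: 2.7467 km
  3: 2.1046 km
  → nearest: 3 (2.1046 km)
Q at 40.3254°N, 73.0537°W:
  1: 2.4208 km
  2: 2.5494 km
  3: 1.8259 km
  → nearest: 3 (1.8259 km)
R at 40.3297°N, 73.0335°W:
  1: 1.9073 km
  2: 2.3748 km
  3: 2.0165 km
  → nearest: 1 (1.9073 km)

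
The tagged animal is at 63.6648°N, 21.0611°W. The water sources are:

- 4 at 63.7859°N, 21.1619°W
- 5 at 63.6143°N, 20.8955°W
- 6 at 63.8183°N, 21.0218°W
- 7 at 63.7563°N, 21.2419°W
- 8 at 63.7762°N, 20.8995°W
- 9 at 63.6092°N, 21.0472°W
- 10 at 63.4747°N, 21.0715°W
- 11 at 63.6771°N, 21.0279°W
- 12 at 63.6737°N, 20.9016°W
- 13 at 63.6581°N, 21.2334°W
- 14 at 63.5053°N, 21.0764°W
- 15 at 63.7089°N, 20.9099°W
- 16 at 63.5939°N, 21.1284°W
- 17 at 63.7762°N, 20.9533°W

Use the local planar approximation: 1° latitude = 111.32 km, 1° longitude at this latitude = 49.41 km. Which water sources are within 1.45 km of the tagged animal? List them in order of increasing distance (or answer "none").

none

Distances from 63.6648°N, 21.0611°W:
4: 14.3715 km
5: 9.9274 km
6: 17.1976 km
7: 13.5482 km
8: 14.7493 km
9: 6.2274 km
10: 21.1682 km
11: 2.1368 km
12: 7.9429 km
13: 8.5460 km
14: 17.7716 km
15: 8.9394 km
16: 8.5645 km
17: 13.4965 km
Threshold 1.45 km: none within range.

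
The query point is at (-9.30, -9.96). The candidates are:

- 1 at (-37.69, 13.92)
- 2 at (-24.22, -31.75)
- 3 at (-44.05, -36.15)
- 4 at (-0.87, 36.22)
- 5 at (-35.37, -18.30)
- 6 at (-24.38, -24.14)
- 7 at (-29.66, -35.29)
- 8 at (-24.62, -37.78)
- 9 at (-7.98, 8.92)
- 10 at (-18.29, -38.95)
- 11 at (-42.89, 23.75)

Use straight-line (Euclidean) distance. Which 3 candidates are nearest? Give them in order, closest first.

Distances from (-9.30, -9.96):
1: √((-28.39)² + (23.88)²) = √(805.9921 + 570.2544) = 37.10
2: √((-14.92)² + (-21.79)²) = √(222.6064 + 474.8041) = 26.41
3: √((-34.75)² + (-26.19)²) = √(1207.5625 + 685.9161) = 43.51
4: √((8.43)² + (46.18)²) = √(71.0649 + 2132.5924) = 46.94
5: √((-26.07)² + (-8.34)²) = √(679.6449 + 69.5556) = 27.37
6: √((-15.08)² + (-14.18)²) = √(227.4064 + 201.0724) = 20.70
7: √((-20.36)² + (-25.33)²) = √(414.5296 + 641.6089) = 32.50
8: √((-15.32)² + (-27.82)²) = √(234.7024 + 773.9524) = 31.76
9: √((1.32)² + (18.88)²) = √(1.7424 + 356.4544) = 18.93
10: √((-8.99)² + (-28.99)²) = √(80.8201 + 840.4201) = 30.35
11: √((-33.59)² + (33.71)²) = √(1128.2881 + 1136.3641) = 47.59
Sorted: 9 (18.93) < 6 (20.70) < 2 (26.41) < 5 (27.37) < 10 (30.35) < …

9, 6, 2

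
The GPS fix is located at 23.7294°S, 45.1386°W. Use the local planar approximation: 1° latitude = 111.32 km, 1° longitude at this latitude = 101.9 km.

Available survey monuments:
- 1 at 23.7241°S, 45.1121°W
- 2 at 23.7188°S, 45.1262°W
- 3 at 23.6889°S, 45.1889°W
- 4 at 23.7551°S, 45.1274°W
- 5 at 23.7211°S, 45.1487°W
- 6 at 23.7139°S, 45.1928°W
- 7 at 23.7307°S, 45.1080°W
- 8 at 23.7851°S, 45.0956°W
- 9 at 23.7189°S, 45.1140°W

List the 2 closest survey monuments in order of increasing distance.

Distances from 23.7294°S, 45.1386°W:
1: 2.7641 km
2: 1.7289 km
3: 6.8262 km
4: 3.0802 km
5: 1.3831 km
6: 5.7862 km
7: 3.1215 km
8: 7.5925 km
9: 2.7659 km
Sorted: 5 (1.3831 km) < 2 (1.7289 km) < 1 (2.7641 km) < 9 (2.7659 km) < …

5, 2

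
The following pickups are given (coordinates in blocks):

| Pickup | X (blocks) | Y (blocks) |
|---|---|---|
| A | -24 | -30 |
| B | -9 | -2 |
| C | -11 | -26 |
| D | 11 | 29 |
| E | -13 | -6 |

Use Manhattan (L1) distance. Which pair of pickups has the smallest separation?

B and E

Pairwise distances:
A–B: |15| + |28| = 15 + 28 = 43 blocks
A–C: |13| + |4| = 13 + 4 = 17 blocks
A–D: |35| + |59| = 35 + 59 = 94 blocks
A–E: |11| + |24| = 11 + 24 = 35 blocks
B–C: |-2| + |-24| = 2 + 24 = 26 blocks
B–D: |20| + |31| = 20 + 31 = 51 blocks
B–E: |-4| + |-4| = 4 + 4 = 8 blocks
C–D: |22| + |55| = 22 + 55 = 77 blocks
C–E: |-2| + |20| = 2 + 20 = 22 blocks
D–E: |-24| + |-35| = 24 + 35 = 59 blocks
Closest pair: B–E at 8 blocks.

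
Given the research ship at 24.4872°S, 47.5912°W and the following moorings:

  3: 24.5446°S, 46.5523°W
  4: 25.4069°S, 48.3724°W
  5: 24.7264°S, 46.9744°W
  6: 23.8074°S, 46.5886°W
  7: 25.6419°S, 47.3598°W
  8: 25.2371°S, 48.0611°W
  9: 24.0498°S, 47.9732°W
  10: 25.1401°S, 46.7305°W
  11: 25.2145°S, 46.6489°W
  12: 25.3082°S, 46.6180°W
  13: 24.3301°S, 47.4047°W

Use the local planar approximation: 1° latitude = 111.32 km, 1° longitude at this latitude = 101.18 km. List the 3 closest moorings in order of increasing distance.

Distances from 24.4872°S, 47.5912°W:
3: √((-0.0574·111.32)² + (1.0389·101.18)²) = √(40.829135 + 11049.352853) = 105.3099 km
4: √((-0.9197·111.32)² + (-0.7812·101.18)²) = √(10481.869980 + 6247.608677) = 129.3425 km
5: √((-0.2392·111.32)² + (0.6168·101.18)²) = √(709.036751 + 3894.736496) = 67.8511 km
6: √((0.6798·111.32)² + (1.0026·101.18)²) = √(5726.756479 + 10290.696045) = 126.5601 km
7: √((-1.1547·111.32)² + (0.2314·101.18)²) = √(16522.841126 + 548.171004) = 130.6561 km
8: √((-0.7499·111.32)² + (-0.4699·101.18)²) = √(6968.721403 + 2260.477769) = 96.0687 km
9: √((0.4374·111.32)² + (-0.3820·101.18)²) = √(2370.849318 + 1493.881249) = 62.1670 km
10: √((-0.6529·111.32)² + (0.8607·101.18)²) = √(5282.502759 + 7583.906256) = 113.4302 km
11: √((-0.7273·111.32)² + (0.9423·101.18)²) = √(6555.013198 + 9090.080565) = 125.0803 km
12: √((-0.8210·111.32)² + (0.9732·101.18)²) = √(8352.812055 + 9696.021072) = 134.3459 km
13: √((0.1571·111.32)² + (0.1865·101.18)²) = √(305.843155 + 356.079542) = 25.7279 km
Sorted: 13 (25.7279 km) < 9 (62.1670 km) < 5 (67.8511 km) < 8 (96.0687 km) < 3 (105.3099 km) < …

13, 9, 5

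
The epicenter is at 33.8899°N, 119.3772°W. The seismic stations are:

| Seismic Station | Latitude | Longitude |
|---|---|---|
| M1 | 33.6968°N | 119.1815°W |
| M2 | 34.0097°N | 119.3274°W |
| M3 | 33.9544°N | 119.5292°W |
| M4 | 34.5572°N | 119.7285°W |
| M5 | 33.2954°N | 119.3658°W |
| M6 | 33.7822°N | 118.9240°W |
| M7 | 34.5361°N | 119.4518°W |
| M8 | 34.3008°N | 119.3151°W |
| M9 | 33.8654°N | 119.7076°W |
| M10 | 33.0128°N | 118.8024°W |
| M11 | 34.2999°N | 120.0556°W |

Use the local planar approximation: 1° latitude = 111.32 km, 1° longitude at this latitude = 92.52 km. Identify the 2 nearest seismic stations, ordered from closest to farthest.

Distances from 33.8899°N, 119.3772°W:
M1: √((-0.1931·111.32)² + (0.1957·92.52)²) = √(462.073373 + 327.833175) = 28.1053 km
M2: √((0.1198·111.32)² + (0.0498·92.52)²) = √(177.852523 + 21.229019) = 14.1096 km
M3: √((0.0645·111.32)² + (-0.1520·92.52)²) = √(51.554410 + 197.769094) = 15.7900 km
M4: √((0.6673·111.32)² + (-0.3513·92.52)²) = √(5518.088291 + 1056.397945) = 81.0832 km
M5: √((-0.5945·111.32)² + (0.0114·92.52)²) = √(4379.757986 + 1.112451) = 66.1881 km
M6: √((-0.1077·111.32)² + (0.4532·92.52)²) = √(143.740053 + 1758.130267) = 43.6104 km
M7: √((0.6462·111.32)² + (-0.0746·92.52)²) = √(5174.641923 + 47.637494) = 72.2653 km
M8: √((0.4109·111.32)² + (0.0621·92.52)²) = √(2092.274576 + 33.010678) = 46.1008 km
M9: √((-0.0245·111.32)² + (-0.3304·92.52)²) = √(7.438383 + 934.439795) = 30.6900 km
M10: √((-0.8771·111.32)² + (0.5748·92.52)²) = √(9533.329798 + 2828.165155) = 111.1823 km
M11: √((0.4100·111.32)² + (-0.6784·92.52)²) = √(2083.119137 + 3939.516526) = 77.6056 km
Sorted: M2 (14.1096 km) < M3 (15.7900 km) < M1 (28.1053 km) < M9 (30.6900 km) < …

M2, M3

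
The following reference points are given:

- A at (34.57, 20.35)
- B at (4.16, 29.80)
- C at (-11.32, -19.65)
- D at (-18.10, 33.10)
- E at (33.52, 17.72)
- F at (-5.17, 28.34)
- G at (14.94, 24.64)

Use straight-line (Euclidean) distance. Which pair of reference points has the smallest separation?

Pairwise distances:
A–B: √((-30.41)² + (9.45)²) = √(924.7681 + 89.3025) = 31.84
A–C: √((-45.89)² + (-40.00)²) = √(2105.8921 + 1600.0000) = 60.88
A–D: √((-52.67)² + (12.75)²) = √(2774.1289 + 162.5625) = 54.19
A–E: √((-1.05)² + (-2.63)²) = √(1.1025 + 6.9169) = 2.83
A–F: √((-39.74)² + (7.99)²) = √(1579.2676 + 63.8401) = 40.54
A–G: √((-19.63)² + (4.29)²) = √(385.3369 + 18.4041) = 20.09
B–C: √((-15.48)² + (-49.45)²) = √(239.6304 + 2445.3025) = 51.82
B–D: √((-22.26)² + (3.30)²) = √(495.5076 + 10.8900) = 22.50
B–E: √((29.36)² + (-12.08)²) = √(862.0096 + 145.9264) = 31.75
B–F: √((-9.33)² + (-1.46)²) = √(87.0489 + 2.1316) = 9.44
B–G: √((10.78)² + (-5.16)²) = √(116.2084 + 26.6256) = 11.95
C–D: √((-6.78)² + (52.75)²) = √(45.9684 + 2782.5625) = 53.18
C–E: √((44.84)² + (37.37)²) = √(2010.6256 + 1396.5169) = 58.37
C–F: √((6.15)² + (47.99)²) = √(37.8225 + 2303.0401) = 48.38
C–G: √((26.26)² + (44.29)²) = √(689.5876 + 1961.6041) = 51.49
D–E: √((51.62)² + (-15.38)²) = √(2664.6244 + 236.5444) = 53.86
D–F: √((12.93)² + (-4.76)²) = √(167.1849 + 22.6576) = 13.78
D–G: √((33.04)² + (-8.46)²) = √(1091.6416 + 71.5716) = 34.11
E–F: √((-38.69)² + (10.62)²) = √(1496.9161 + 112.7844) = 40.12
E–G: √((-18.58)² + (6.92)²) = √(345.2164 + 47.8864) = 19.83
F–G: √((20.11)² + (-3.70)²) = √(404.4121 + 13.6900) = 20.45
Closest pair: A–E at 2.83.

A and E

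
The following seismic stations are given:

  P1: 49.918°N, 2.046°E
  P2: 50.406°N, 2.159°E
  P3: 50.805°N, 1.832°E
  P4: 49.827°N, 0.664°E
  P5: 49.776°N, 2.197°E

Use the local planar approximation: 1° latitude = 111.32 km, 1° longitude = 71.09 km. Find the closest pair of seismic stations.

Pairwise distances:
P1–P5: √((-0.142·111.32)² + (0.151·71.09)²) = √(249.87516 + 115.23142) = 19.108 km
P2–P3: √((0.399·111.32)² + (-0.327·71.09)²) = √(1972.84146 + 540.39651) = 50.132 km
P1–P2: √((0.488·111.32)² + (0.113·71.09)²) = √(2951.11436 + 64.53182) = 54.915 km
P2–P5: √((-0.630·111.32)² + (0.038·71.09)²) = √(4918.44132 + 7.29767) = 70.184 km
P1–P4: √((-0.091·111.32)² + (-1.382·71.09)²) = √(102.61933 + 9652.35118) = 98.767 km
P1–P3: √((0.887·111.32)² + (-0.214·71.09)²) = √(9749.75348 + 231.44328) = 99.906 km
P4–P5: √((-0.051·111.32)² + (1.533·71.09)²) = √(32.23196 + 11876.85182) = 109.129 km
P3–P5: √((-1.029·111.32)² + (0.365·71.09)²) = √(13121.30845 + 673.29092) = 117.450 km
P2–P4: √((-0.579·111.32)² + (-1.495·71.09)²) = √(4154.35421 + 11295.34275) = 124.297 km
P3–P4: √((-0.978·111.32)² + (-1.168·71.09)²) = √(11852.88593 + 6894.49902) = 136.921 km
Closest pair: P1–P5 at 19.108 km.

P1 and P5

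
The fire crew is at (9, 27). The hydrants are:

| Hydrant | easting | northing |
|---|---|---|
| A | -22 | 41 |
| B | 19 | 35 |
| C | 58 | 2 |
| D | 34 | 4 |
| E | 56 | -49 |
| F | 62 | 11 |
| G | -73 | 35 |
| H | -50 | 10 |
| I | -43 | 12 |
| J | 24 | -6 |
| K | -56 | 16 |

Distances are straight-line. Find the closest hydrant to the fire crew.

Distances from (9, 27):
A: √((-31)² + (14)²) = √(961.0000 + 196.0000) = 34.01
B: √((10)² + (8)²) = √(100.0000 + 64.0000) = 12.81
C: √((49)² + (-25)²) = √(2401.0000 + 625.0000) = 55.01
D: √((25)² + (-23)²) = √(625.0000 + 529.0000) = 33.97
E: √((47)² + (-76)²) = √(2209.0000 + 5776.0000) = 89.36
F: √((53)² + (-16)²) = √(2809.0000 + 256.0000) = 55.36
G: √((-82)² + (8)²) = √(6724.0000 + 64.0000) = 82.39
H: √((-59)² + (-17)²) = √(3481.0000 + 289.0000) = 61.40
I: √((-52)² + (-15)²) = √(2704.0000 + 225.0000) = 54.12
J: √((15)² + (-33)²) = √(225.0000 + 1089.0000) = 36.25
K: √((-65)² + (-11)²) = √(4225.0000 + 121.0000) = 65.92
Minimum: B at 12.81.

B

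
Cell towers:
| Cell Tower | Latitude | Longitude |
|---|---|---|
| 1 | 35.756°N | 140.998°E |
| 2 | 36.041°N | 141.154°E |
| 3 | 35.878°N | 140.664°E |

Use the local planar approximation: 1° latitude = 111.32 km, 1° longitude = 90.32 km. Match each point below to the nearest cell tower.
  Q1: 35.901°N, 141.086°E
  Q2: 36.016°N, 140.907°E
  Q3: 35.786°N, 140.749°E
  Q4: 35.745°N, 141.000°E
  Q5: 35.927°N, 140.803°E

Q1 at 35.901°N, 141.086°E:
  1: 17.992 km
  2: 16.751 km
  3: 38.201 km
  → nearest: 2 (16.751 km)
Q2 at 36.016°N, 140.907°E:
  1: 30.088 km
  2: 22.482 km
  3: 26.790 km
  → nearest: 2 (22.482 km)
Q3 at 35.786°N, 140.749°E:
  1: 22.736 km
  2: 46.302 km
  3: 12.799 km
  → nearest: 3 (12.799 km)
Q4 at 35.745°N, 141.000°E:
  1: 1.238 km
  2: 35.766 km
  3: 33.767 km
  → nearest: 1 (1.238 km)
Q5 at 35.927°N, 140.803°E:
  1: 25.934 km
  2: 34.148 km
  3: 13.688 km
  → nearest: 3 (13.688 km)

Q1→2; Q2→2; Q3→3; Q4→1; Q5→3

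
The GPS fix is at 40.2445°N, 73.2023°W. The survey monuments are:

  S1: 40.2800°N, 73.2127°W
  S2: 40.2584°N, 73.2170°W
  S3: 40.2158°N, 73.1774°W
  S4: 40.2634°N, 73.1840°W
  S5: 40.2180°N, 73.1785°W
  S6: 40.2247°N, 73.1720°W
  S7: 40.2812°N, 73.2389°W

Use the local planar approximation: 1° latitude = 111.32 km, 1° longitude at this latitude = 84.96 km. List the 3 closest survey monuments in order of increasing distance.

Distances from 40.2445°N, 73.2023°W:
S1: √((0.0355·111.32)² + (-0.0104·84.96)²) = √(15.617197 + 0.780721) = 4.0494 km
S2: √((0.0139·111.32)² + (-0.0147·84.96)²) = √(2.394286 + 1.559781) = 1.9885 km
S3: √((-0.0287·111.32)² + (0.0249·84.96)²) = √(10.207284 + 4.475357) = 3.8318 km
S4: √((0.0189·111.32)² + (0.0183·84.96)²) = √(4.426597 + 2.417304) = 2.6161 km
S5: √((-0.0265·111.32)² + (0.0238·84.96)²) = √(8.702382 + 4.088678) = 3.5765 km
S6: √((-0.0198·111.32)² + (0.0303·84.96)²) = √(4.858216 + 6.626959) = 3.3890 km
S7: √((0.0367·111.32)² + (-0.0366·84.96)²) = √(16.690853 + 9.669214) = 5.1342 km
Sorted: S2 (1.9885 km) < S4 (2.6161 km) < S6 (3.3890 km) < S5 (3.5765 km) < S3 (3.8318 km) < …

S2, S4, S6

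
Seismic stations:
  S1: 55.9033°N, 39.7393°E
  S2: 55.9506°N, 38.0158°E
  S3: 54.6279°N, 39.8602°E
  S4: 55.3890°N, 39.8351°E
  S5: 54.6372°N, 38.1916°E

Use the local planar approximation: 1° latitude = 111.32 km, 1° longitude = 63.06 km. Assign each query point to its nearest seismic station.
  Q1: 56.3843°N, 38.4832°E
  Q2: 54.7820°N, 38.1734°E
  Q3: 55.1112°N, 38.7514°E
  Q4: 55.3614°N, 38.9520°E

Q1→S2; Q2→S5; Q3→S5; Q4→S4

Q1 at 56.3843°N, 38.4832°E:
  S1: √((-0.4810·111.32)² + (1.2561·63.06)²) = √(2867.058458 + 6274.171188) = 95.6098 km
  S2: √((-0.4337·111.32)² + (-0.4674·63.06)²) = √(2330.908575 + 868.731059) = 56.5654 km
  S3: √((-1.7564·111.32)² + (1.3770·63.06)²) = √(38229.027672 + 7540.077562) = 213.9372 km
  S4: √((-0.9953·111.32)² + (1.3519·63.06)²) = √(12275.930004 + 7267.701288) = 139.7985 km
  S5: √((-1.7471·111.32)² + (-0.2916·63.06)²) = √(37825.260073 + 338.129430) = 195.3545 km
  → nearest: S2 (56.5654 km)
Q2 at 54.7820°N, 38.1734°E:
  S1: √((1.1213·111.32)² + (1.5659·63.06)²) = √(15580.810288 + 9750.704184) = 159.1588 km
  S2: √((1.1686·111.32)² + (-0.1576·63.06)²) = √(16923.031361 + 98.768932) = 130.4676 km
  S3: √((-0.1541·111.32)² + (1.6868·63.06)²) = √(294.273851 + 11314.493506) = 107.7440 km
  S4: √((0.6070·111.32)² + (1.6617·63.06)²) = √(4565.872475 + 10980.273873) = 124.6842 km
  S5: √((-0.1448·111.32)² + (0.0182·63.06)²) = √(259.826545 + 1.317197) = 16.1599 km
  → nearest: S5 (16.1599 km)
Q3 at 55.1112°N, 38.7514°E:
  S1: √((0.7921·111.32)² + (0.9879·63.06)²) = √(7775.107850 + 3880.912970) = 107.9631 km
  S2: √((0.8394·111.32)² + (-0.7356·63.06)²) = √(8731.408859 + 2151.747831) = 104.3224 km
  S3: √((-0.4833·111.32)² + (1.1088·63.06)²) = √(2894.542867 + 4888.936172) = 88.2240 km
  S4: √((0.2778·111.32)² + (1.0837·63.06)²) = √(956.336823 + 4670.098918) = 75.0096 km
  S5: √((-0.4740·111.32)² + (-0.5598·63.06)²) = √(2784.216986 + 1246.159754) = 63.4852 km
  → nearest: S5 (63.4852 km)
Q4 at 55.3614°N, 38.9520°E:
  S1: √((0.5419·111.32)² + (0.7873·63.06)²) = √(3639.022136 + 2464.838312) = 78.1272 km
  S2: √((0.5892·111.32)² + (-0.9362·63.06)²) = √(4302.014518 + 3485.340448) = 88.2460 km
  S3: √((-0.7335·111.32)² + (0.9082·63.06)²) = √(6667.248336 + 3279.977979) = 99.7358 km
  S4: √((0.0276·111.32)² + (0.8831·63.06)²) = √(9.439838 + 3101.185198) = 55.7730 km
  S5: √((-0.7242·111.32)² + (-0.7604·63.06)²) = √(6499.252895 + 2299.281522) = 93.8005 km
  → nearest: S4 (55.7730 km)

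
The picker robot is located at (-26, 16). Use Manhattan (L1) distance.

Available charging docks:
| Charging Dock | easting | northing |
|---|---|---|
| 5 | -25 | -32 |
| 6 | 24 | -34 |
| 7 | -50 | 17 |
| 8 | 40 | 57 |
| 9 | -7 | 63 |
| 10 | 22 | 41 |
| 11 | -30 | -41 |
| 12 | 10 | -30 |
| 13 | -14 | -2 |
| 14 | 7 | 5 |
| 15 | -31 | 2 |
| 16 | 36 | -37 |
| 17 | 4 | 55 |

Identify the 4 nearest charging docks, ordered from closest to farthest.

Distances from (-26, 16):
5: 49
6: 100
7: 25
8: 107
9: 66
10: 73
11: 61
12: 82
13: 30
14: 44
15: 19
16: 115
17: 69
Sorted: 15 (19) < 7 (25) < 13 (30) < 14 (44) < 5 (49) < 11 (61) < …

15, 7, 13, 14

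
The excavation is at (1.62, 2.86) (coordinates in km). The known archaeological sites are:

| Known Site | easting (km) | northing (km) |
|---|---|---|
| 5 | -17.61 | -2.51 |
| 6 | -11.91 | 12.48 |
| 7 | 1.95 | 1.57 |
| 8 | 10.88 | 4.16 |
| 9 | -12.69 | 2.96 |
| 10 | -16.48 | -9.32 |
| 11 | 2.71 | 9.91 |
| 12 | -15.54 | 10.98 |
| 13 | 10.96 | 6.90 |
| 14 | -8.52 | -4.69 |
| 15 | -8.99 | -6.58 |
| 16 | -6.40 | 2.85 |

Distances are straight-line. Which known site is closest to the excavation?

7

Distances from (1.62, 2.86):
5: 19.97 km
6: 16.60 km
7: 1.33 km
8: 9.35 km
9: 14.31 km
10: 21.82 km
11: 7.13 km
12: 18.98 km
13: 10.18 km
14: 12.64 km
15: 14.20 km
16: 8.02 km
Minimum: 7 at 1.33 km.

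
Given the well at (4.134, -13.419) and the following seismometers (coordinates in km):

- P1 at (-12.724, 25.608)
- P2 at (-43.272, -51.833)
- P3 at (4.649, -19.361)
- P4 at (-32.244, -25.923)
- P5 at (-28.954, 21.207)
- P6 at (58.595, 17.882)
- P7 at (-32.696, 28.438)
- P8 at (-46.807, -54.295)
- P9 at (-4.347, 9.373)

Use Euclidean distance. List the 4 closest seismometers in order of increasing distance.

Distances from (4.134, -13.419):
P1: √((-16.858)² + (39.027)²) = √(284.19216 + 1523.10673) = 42.512 km
P2: √((-47.406)² + (-38.414)²) = √(2247.32884 + 1475.63540) = 61.016 km
P3: √((0.515)² + (-5.942)²) = √(0.26522 + 35.30736) = 5.964 km
P4: √((-36.378)² + (-12.504)²) = √(1323.35888 + 156.35002) = 38.467 km
P5: √((-33.088)² + (34.626)²) = √(1094.81574 + 1198.95988) = 47.893 km
P6: √((54.461)² + (31.301)²) = √(2966.00052 + 979.75260) = 62.815 km
P7: √((-36.830)² + (41.857)²) = √(1356.44890 + 1752.00845) = 55.754 km
P8: √((-50.941)² + (-40.876)²) = √(2594.98548 + 1670.84738) = 65.313 km
P9: √((-8.481)² + (22.792)²) = √(71.92736 + 519.47526) = 24.319 km
Sorted: P3 (5.964 km) < P9 (24.319 km) < P4 (38.467 km) < P1 (42.512 km) < P5 (47.893 km) < P7 (55.754 km) < …

P3, P9, P4, P1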